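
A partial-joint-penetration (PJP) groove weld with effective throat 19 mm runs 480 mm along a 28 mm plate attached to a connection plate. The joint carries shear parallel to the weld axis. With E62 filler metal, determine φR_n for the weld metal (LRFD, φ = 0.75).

φR_n ≈ 2540 kN

E62XX → F_EXX = 620 MPa.
Effective throat (given) t_e = 19 mm.
A_we = 19 × 480 = 9120 mm².
F_nw = 0.6 F_EXX = 372 MPa.
φR_n = 0.75 × 372 × 9120 × 10⁻³ = 2544 kN.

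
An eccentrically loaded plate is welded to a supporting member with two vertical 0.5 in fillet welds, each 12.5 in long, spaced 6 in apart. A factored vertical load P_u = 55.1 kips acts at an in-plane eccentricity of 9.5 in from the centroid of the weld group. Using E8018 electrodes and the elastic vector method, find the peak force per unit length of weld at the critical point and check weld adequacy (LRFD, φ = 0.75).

E80XX → F_EXX = 80 ksi.
Total weld length L_w = 25 in. Treat welds as unit-width lines.
Polar moment about centroid: J = 2[d³/12 + d(b/2)²] = 2[12.5³/12 + 12.5×3²] = 550.5 in³.
Direct shear f_v = P/L_w = 55.1 / 25 = 2.204 kip/in (vertical).
Torsion M = P·e = 55.1 × 9.5 = 523.45 kip·in.
Critical point at (x, y) = (3, 6.25) from centroid. f_tx = M·y/J = 5.943 kip/in; f_ty = M·x/J = 2.852 kip/in.
Resultant f_max = √[f_tx² + (f_v + f_ty)²] = √[5.943² + (2.204 + 2.852)²] = 7.803 kip/in.
Capacity per unit length: φr_n = 0.75 × 0.6 × 80 × (0.707 × 0.5) = 12.73 kip/in.
7.803 ≤ 12.73 → adequate.

f_max ≈ 7.8 kip/in; adequate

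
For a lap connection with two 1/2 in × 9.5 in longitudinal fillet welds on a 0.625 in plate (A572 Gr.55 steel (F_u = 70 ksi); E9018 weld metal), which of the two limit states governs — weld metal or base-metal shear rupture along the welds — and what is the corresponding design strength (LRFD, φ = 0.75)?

φR_n ≈ 272 kip (weld metal governs)

E90XX → F_EXX = 90 ksi.
t_e = 0.707 × 0.5 = 0.3535 in; L = 19 in.
Weld metal: φR_n = 0.75 × 0.6 × 90 × 0.3535 × 19 = 272 kip.
Base metal (shear rupture): φR_n = 0.75 × 0.6 × 70 × 0.625 × 19 = 374.1 kip.
Governing: weld metal.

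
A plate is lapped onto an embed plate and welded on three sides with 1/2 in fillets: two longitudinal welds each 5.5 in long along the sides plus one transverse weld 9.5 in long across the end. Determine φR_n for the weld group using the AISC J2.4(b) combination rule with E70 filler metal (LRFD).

E70XX → F_EXX = 70 ksi.
t_e = 0.707 × 0.5 = 0.3535 in.
R_nwl = 0.6 × 70 × 0.3535 × 11 = 163.3 kip (longitudinal, 2 welds).
R_nwt = 0.6 × 70 × 0.3535 × 9.5 = 141 kip (transverse, base value).
(i) R_nwl + R_nwt = 304.4 kip; (ii) 0.85 R_nwl + 1.5 R_nwt = 350.4 kip.
R_n = max = 350.4 kip [governs: (ii)]; φR_n = 262.8 kip.

φR_n ≈ 263 kip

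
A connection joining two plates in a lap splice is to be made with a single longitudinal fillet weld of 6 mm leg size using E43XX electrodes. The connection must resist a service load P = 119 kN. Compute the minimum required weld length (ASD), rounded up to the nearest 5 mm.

L = 220 mm

E43XX → F_EXX = 430 MPa.
Throat t_e = 0.707 × 6 = 4.242 mm.
r_n/Ω = (0.6 × 430 × 4.242) / 2.0 = 547.2 N/mm = 0.5472 kN/mm.
L_req = P / (r_n/Ω) = 119 / 0.5472 = 217.5 mm total.
Round up → use L = 220 mm.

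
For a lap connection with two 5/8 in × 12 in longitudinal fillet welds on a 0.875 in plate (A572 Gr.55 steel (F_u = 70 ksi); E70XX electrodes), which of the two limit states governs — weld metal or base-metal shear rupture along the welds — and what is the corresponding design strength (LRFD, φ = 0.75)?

φR_n ≈ 334 kips (weld metal governs)

E70XX → F_EXX = 70 ksi.
t_e = 0.707 × 0.625 = 0.4419 in; L = 24 in.
Weld metal: φR_n = 0.75 × 0.6 × 70 × 0.4419 × 24 = 334.1 kips.
Base metal (shear rupture): φR_n = 0.75 × 0.6 × 70 × 0.875 × 24 = 661.5 kips.
Governing: weld metal.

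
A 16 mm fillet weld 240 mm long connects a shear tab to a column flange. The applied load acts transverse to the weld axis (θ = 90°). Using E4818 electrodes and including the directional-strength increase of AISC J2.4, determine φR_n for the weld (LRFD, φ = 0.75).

E48XX → F_EXX = 480 MPa.
t_e = 0.707 × 16 = 11.31 mm; A_we = 11.31 × 240 = 2715 mm².
Directional factor: 1.0 + 0.5 sin^1.5(90°) = 1.5.
F_nw = 0.6 × 480 × 1.5 = 432 MPa.
φR_n = 0.75 × 432 × 2715 × 10⁻³ = 879.6 kN.

φR_n ≈ 880 kN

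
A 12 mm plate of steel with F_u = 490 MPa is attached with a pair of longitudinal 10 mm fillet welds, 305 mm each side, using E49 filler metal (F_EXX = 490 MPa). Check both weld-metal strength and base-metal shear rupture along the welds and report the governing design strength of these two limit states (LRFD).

t_e = 0.707 × 10 = 7.07 mm; L = 610 mm.
Weld metal: φR_n = 0.75 × 0.6 × 490 × 7.07 × 610 × 10⁻³ = 951 kN.
Base metal (shear rupture): φR_n = 0.75 × 0.6 × 490 × 12 × 610 × 10⁻³ = 1614 kN.
Governing: weld metal.

φR_n ≈ 951 kN (weld metal governs)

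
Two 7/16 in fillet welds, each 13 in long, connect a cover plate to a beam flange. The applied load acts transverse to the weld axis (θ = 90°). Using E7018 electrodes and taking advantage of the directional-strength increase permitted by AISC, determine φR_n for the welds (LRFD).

φR_n ≈ 380 kips

E70XX → F_EXX = 70 ksi.
t_e = 0.707 × 0.4375 = 0.3093 in; A_we = 0.3093 × 26 = 8.042 in².
Directional factor: 1.0 + 0.5 sin^1.5(90°) = 1.5.
F_nw = 0.6 × 70 × 1.5 = 63 ksi.
φR_n = 0.75 × 63 × 8.042 = 380 kips.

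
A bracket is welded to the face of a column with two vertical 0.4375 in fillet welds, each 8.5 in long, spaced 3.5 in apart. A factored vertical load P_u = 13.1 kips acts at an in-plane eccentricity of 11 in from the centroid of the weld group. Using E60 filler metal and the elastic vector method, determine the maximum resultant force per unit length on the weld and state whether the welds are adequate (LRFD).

E60XX → F_EXX = 60 ksi.
Total weld length L_w = 17 in. Treat welds as unit-width lines.
Polar moment about centroid: J = 2[d³/12 + d(b/2)²] = 2[8.5³/12 + 8.5×1.75²] = 154.4 in³.
Direct shear f_v = P/L_w = 13.1 / 17 = 0.7706 kip/in (vertical).
Torsion M = P·e = 13.1 × 11 = 144.1 kip·in.
Critical point at (x, y) = (1.75, 4.25) from centroid. f_tx = M·y/J = 3.966 kip/in; f_ty = M·x/J = 1.633 kip/in.
Resultant f_max = √[f_tx² + (f_v + f_ty)²] = √[3.966² + (0.7706 + 1.633)²] = 4.638 kip/in.
Capacity per unit length: φr_n = 0.75 × 0.6 × 60 × (0.707 × 0.4375) = 8.351 kip/in.
4.638 ≤ 8.351 → adequate.

f_max ≈ 4.64 kip/in; adequate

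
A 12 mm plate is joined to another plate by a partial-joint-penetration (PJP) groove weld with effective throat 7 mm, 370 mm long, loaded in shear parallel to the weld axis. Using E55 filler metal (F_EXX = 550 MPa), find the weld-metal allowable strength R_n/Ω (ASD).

Effective throat (given) t_e = 7 mm.
A_we = 7 × 370 = 2590 mm².
F_nw = 0.6 F_EXX = 330 MPa.
R_n/Ω = (330 × 2590) / 2.0 × 10⁻³ = 427.4 kN.

R_n/Ω ≈ 427 kN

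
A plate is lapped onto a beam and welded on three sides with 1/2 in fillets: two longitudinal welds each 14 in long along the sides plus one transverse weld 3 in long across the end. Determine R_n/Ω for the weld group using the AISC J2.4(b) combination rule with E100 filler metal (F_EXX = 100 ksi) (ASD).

t_e = 0.707 × 0.5 = 0.3535 in.
R_nwl = 0.6 × 100 × 0.3535 × 28 = 593.9 kips (longitudinal, 2 welds).
R_nwt = 0.6 × 100 × 0.3535 × 3 = 63.63 kips (transverse, base value).
(i) R_nwl + R_nwt = 657.5 kips; (ii) 0.85 R_nwl + 1.5 R_nwt = 600.2 kips.
R_n = max = 657.5 kips [governs: (i)]; R_n/Ω = 328.8 kips.

R_n/Ω ≈ 329 kips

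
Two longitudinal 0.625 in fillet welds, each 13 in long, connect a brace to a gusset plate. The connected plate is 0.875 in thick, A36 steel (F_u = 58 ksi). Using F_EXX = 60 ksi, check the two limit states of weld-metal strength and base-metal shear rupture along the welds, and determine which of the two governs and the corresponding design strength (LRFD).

φR_n ≈ 310 kip (weld metal governs)

t_e = 0.707 × 0.625 = 0.4419 in; L = 26 in.
Weld metal: φR_n = 0.75 × 0.6 × 60 × 0.4419 × 26 = 310.2 kip.
Base metal (shear rupture): φR_n = 0.75 × 0.6 × 58 × 0.875 × 26 = 593.8 kip.
Governing: weld metal.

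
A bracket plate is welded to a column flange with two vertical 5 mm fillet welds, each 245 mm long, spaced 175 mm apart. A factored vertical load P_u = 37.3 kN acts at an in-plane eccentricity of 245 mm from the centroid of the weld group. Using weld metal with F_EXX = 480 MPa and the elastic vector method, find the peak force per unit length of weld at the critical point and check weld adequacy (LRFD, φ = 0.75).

f_max ≈ 273 N/mm; adequate

Total weld length L_w = 490 mm. Treat welds as unit-width lines.
Polar moment about centroid: J = 2[d³/12 + d(b/2)²] = 2[245³/12 + 245×87.5²] = 6203000 mm³.
Direct shear f_v = P/L_w = 37.3×10³ / 490 = 76.12 N/mm (vertical).
Torsion M = P·e = 37.3×10³ × 245 = 9138500 N·mm.
Critical point at (x, y) = (87.5, 122.5) from centroid. f_tx = M·y/J = 180.5 N/mm; f_ty = M·x/J = 128.9 N/mm.
Resultant f_max = √[f_tx² + (f_v + f_ty)²] = √[180.5² + (76.12 + 128.9)²] = 273.2 N/mm.
Capacity per unit length: φr_n = 0.75 × 0.6 × 480 × (0.707 × 5) = 763.6 N/mm.
273.2 ≤ 763.6 → adequate.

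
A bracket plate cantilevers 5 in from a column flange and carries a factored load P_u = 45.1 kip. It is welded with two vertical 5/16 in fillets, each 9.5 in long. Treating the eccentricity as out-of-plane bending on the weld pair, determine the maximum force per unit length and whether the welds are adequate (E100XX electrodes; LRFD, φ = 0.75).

E100XX → F_EXX = 100 ksi.
L_w = 2 × 9.5 = 19 in; section modulus (unit throat) S = 2 × L²/6 = 30.08 in².
Direct shear f_v = P/L_w = 45.1/19 = 2.374 kip/in.
Moment M = P × e = 45.1 × 5 = 225.5 kip·in; bending f_b = M/S = 7.496 kip/in.
f_max = √(f_v² + f_b²) = √(2.374² + 7.496²) = 7.863 kip/in.
φr_n = 0.75 × 0.6 × 100 × (0.707 × 0.3125) = 9.942 kip/in → adequate.

f_max ≈ 7.86 kip/in; adequate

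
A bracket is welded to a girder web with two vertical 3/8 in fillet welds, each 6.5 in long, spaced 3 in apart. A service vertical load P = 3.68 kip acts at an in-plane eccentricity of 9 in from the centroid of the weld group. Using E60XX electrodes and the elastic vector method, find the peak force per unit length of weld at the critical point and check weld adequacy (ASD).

f_max ≈ 1.72 kip/in; adequate

E60XX → F_EXX = 60 ksi.
Total weld length L_w = 13 in. Treat welds as unit-width lines.
Polar moment about centroid: J = 2[d³/12 + d(b/2)²] = 2[6.5³/12 + 6.5×1.5²] = 75.02 in³.
Direct shear f_v = P/L_w = 3.68 / 13 = 0.2831 kip/in (vertical).
Torsion M = P·e = 3.68 × 9 = 33.12 kip·in.
Critical point at (x, y) = (1.5, 3.25) from centroid. f_tx = M·y/J = 1.435 kip/in; f_ty = M·x/J = 0.6622 kip/in.
Resultant f_max = √[f_tx² + (f_v + f_ty)²] = √[1.435² + (0.2831 + 0.6622)²] = 1.718 kip/in.
Capacity per unit length: r_n/Ω = (1/2.0) × 0.6 × 60 × (0.707 × 0.375) = 4.772 kip/in.
1.718 ≤ 4.772 → adequate.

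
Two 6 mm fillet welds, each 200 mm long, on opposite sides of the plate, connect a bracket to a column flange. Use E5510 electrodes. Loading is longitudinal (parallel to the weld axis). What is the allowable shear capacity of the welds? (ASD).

R_n/Ω ≈ 280 kN

E55XX → F_EXX = 550 MPa.
Effective throat t_e = 0.707 × 6 = 4.242 mm.
Total length L = 400 mm; A_we = 4.242 × 400 = 1697 mm².
F_nw = 0.6 F_EXX = 0.6 × 550 = 330 MPa.
R_n = 330 × 1697 × 10⁻³ = 559.9 kN; R_n/Ω = 559.9/2.0 = 280 kN.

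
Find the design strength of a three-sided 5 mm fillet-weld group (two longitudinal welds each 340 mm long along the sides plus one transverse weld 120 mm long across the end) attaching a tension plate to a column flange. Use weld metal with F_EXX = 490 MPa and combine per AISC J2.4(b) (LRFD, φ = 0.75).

φR_n ≈ 624 kN

t_e = 0.707 × 5 = 3.535 mm.
R_nwl = 0.6 × 490 × 3.535 × 680 × 10⁻³ = 706.7 kN (longitudinal, 2 welds).
R_nwt = 0.6 × 490 × 3.535 × 120 × 10⁻³ = 124.7 kN (transverse, base value).
(i) R_nwl + R_nwt = 831.4 kN; (ii) 0.85 R_nwl + 1.5 R_nwt = 787.8 kN.
R_n = max = 831.4 kN [governs: (i)]; φR_n = 623.6 kN.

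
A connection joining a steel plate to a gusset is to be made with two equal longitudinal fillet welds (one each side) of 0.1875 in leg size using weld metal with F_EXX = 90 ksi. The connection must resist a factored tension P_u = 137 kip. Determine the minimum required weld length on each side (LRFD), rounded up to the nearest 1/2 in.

L = 13 in on each side

Throat t_e = 0.707 × 0.1875 = 0.1326 in.
φr_n = 0.75 × 0.6 × 90 × 0.1326 = 5.369 kip/in.
L_req = P_u / φr_n = 137 / 5.369 = 25.52 in total.
Per side: 25.52 / 2 = 12.76 in.
Round up → use L = 13 in on each side.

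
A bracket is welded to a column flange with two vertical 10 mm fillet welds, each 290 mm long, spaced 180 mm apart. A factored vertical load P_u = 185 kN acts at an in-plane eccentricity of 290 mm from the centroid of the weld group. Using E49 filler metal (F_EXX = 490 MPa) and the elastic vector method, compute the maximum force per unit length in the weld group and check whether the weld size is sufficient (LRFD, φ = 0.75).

f_max ≈ 1240 N/mm; adequate

Total weld length L_w = 580 mm. Treat welds as unit-width lines.
Polar moment about centroid: J = 2[d³/12 + d(b/2)²] = 2[290³/12 + 290×90²] = 8763000 mm³.
Direct shear f_v = P/L_w = 185×10³ / 580 = 319 N/mm (vertical).
Torsion M = P·e = 185×10³ × 290 = 53650000 N·mm.
Critical point at (x, y) = (90, 145) from centroid. f_tx = M·y/J = 887.8 N/mm; f_ty = M·x/J = 551 N/mm.
Resultant f_max = √[f_tx² + (f_v + f_ty)²] = √[887.8² + (319 + 551)²] = 1243 N/mm.
Capacity per unit length: φr_n = 0.75 × 0.6 × 490 × (0.707 × 10) = 1559 N/mm.
1243 ≤ 1559 → adequate.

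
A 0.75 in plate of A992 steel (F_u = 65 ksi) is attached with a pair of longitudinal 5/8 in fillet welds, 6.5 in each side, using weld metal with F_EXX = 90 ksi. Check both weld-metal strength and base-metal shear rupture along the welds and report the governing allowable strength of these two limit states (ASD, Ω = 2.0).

t_e = 0.707 × 0.625 = 0.4419 in; L = 13 in.
Weld metal: R_n/Ω = (1/2.0) × 0.6 × 90 × 0.4419 × 13 = 155.1 kip.
Base metal (shear rupture): R_n/Ω = (1/2.0) × 0.6 × 65 × 0.75 × 13 = 190.1 kip.
Governing: weld metal.

R_n/Ω ≈ 155 kip (weld metal governs)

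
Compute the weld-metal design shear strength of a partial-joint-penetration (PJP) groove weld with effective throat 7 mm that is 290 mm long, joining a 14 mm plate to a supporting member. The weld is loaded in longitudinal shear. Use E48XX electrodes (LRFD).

E48XX → F_EXX = 480 MPa.
Effective throat (given) t_e = 7 mm.
A_we = 7 × 290 = 2030 mm².
F_nw = 0.6 F_EXX = 288 MPa.
φR_n = 0.75 × 288 × 2030 × 10⁻³ = 438.5 kN.

φR_n ≈ 438 kN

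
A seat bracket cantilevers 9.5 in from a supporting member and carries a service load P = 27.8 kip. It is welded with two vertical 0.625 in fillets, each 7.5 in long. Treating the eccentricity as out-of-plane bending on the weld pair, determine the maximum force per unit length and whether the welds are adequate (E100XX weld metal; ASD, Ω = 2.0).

E100XX → F_EXX = 100 ksi.
L_w = 2 × 7.5 = 15 in; section modulus (unit throat) S = 2 × L²/6 = 18.75 in².
Direct shear f_v = P/L_w = 27.8/15 = 1.853 kip/in.
Moment M = P × e = 27.8 × 9.5 = 264.1 kip·in; bending f_b = M/S = 14.09 kip/in.
f_max = √(f_v² + f_b²) = √(1.853² + 14.09²) = 14.21 kip/in.
r_n/Ω = (1/2.0) × 0.6 × 100 × (0.707 × 0.625) = 13.26 kip/in → NOT adequate.

f_max ≈ 14.2 kip/in; NOT adequate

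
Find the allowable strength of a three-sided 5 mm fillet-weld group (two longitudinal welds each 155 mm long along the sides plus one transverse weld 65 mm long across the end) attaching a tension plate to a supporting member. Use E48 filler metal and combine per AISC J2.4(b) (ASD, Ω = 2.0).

R_n/Ω ≈ 191 kN

E48XX → F_EXX = 480 MPa.
t_e = 0.707 × 5 = 3.535 mm.
R_nwl = 0.6 × 480 × 3.535 × 310 × 10⁻³ = 315.6 kN (longitudinal, 2 welds).
R_nwt = 0.6 × 480 × 3.535 × 65 × 10⁻³ = 66.18 kN (transverse, base value).
(i) R_nwl + R_nwt = 381.8 kN; (ii) 0.85 R_nwl + 1.5 R_nwt = 367.5 kN.
R_n = max = 381.8 kN [governs: (i)]; R_n/Ω = 190.9 kN.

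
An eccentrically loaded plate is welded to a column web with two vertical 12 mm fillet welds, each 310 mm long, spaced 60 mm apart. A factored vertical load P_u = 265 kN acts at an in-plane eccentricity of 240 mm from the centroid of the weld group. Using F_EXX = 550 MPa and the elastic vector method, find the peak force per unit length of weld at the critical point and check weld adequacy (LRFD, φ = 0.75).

f_max ≈ 1940 N/mm; adequate

Total weld length L_w = 620 mm. Treat welds as unit-width lines.
Polar moment about centroid: J = 2[d³/12 + d(b/2)²] = 2[310³/12 + 310×30²] = 5523000 mm³.
Direct shear f_v = P/L_w = 265×10³ / 620 = 427.4 N/mm (vertical).
Torsion M = P·e = 265×10³ × 240 = 63600000 N·mm.
Critical point at (x, y) = (30, 155) from centroid. f_tx = M·y/J = 1785 N/mm; f_ty = M·x/J = 345.5 N/mm.
Resultant f_max = √[f_tx² + (f_v + f_ty)²] = √[1785² + (427.4 + 345.5)²] = 1945 N/mm.
Capacity per unit length: φr_n = 0.75 × 0.6 × 550 × (0.707 × 12) = 2100 N/mm.
1945 ≤ 2100 → adequate.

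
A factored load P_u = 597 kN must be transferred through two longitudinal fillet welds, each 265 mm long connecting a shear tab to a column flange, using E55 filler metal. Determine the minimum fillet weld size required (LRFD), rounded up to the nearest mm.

w = 7 mm

E55XX → F_EXX = 550 MPa.
Total weld length L = 530 mm.
Required throat t_e = P_u / (φ × 0.6 F_EXX × L) = 597 / (0.75 × 0.6 × 550 × 530 × 10⁻³) = 4.551 mm.
Required leg w = t_e / 0.707 = 6.437 mm → use 7 mm.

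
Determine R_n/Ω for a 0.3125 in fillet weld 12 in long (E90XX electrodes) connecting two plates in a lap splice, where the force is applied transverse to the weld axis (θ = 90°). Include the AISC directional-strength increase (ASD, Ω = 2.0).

R_n/Ω ≈ 107 kip

E90XX → F_EXX = 90 ksi.
t_e = 0.707 × 0.3125 = 0.2209 in; A_we = 0.2209 × 12 = 2.651 in².
Directional factor: 1.0 + 0.5 sin^1.5(90°) = 1.5.
F_nw = 0.6 × 90 × 1.5 = 81 ksi.
R_n/Ω = (81 × 2.651) / 2.0 = 107.4 kip.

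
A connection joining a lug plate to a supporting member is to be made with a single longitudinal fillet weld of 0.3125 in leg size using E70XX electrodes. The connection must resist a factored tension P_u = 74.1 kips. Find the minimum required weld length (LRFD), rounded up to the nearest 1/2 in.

E70XX → F_EXX = 70 ksi.
Throat t_e = 0.707 × 0.3125 = 0.2209 in.
φr_n = 0.75 × 0.6 × 70 × 0.2209 = 6.96 kips/in.
L_req = P_u / φr_n = 74.1 / 6.96 = 10.65 in total.
Round up → use L = 11 in.

L = 11 in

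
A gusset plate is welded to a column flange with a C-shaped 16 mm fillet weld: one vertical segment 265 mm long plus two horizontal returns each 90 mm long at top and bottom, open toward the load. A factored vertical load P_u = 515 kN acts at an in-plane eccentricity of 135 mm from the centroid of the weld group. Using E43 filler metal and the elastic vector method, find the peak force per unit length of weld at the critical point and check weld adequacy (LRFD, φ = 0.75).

f_max ≈ 2820 N/mm; NOT adequate

E43XX → F_EXX = 430 MPa.
Total weld length L_w = 445 mm. Treat welds as unit-width lines.
Centroid: x̄ = 2×90×45 / 445 = 18.2 mm from the vertical weld.
Polar moment about centroid: J = I_x + I_y = [265³/12 + 2×90×132.5²] + [265×18.2² + 2(90³/12 + 90×26.8²)] = 5049000 mm³.
Direct shear f_v = P/L_w = 515×10³ / 445 = 1157 N/mm (vertical).
Torsion M = P·e = 515×10³ × 135 = 69525000 N·mm.
Critical point at (x, y) = (71.8, 132.5) from centroid. f_tx = M·y/J = 1824 N/mm; f_ty = M·x/J = 988.6 N/mm.
Resultant f_max = √[f_tx² + (f_v + f_ty)²] = √[1824² + (1157 + 988.6)²] = 2817 N/mm.
Capacity per unit length: φr_n = 0.75 × 0.6 × 430 × (0.707 × 16) = 2189 N/mm.
2817 > 2189 → NOT adequate.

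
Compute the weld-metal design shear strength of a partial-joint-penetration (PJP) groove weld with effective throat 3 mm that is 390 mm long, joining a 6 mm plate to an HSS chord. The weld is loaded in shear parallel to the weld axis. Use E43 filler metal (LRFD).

φR_n ≈ 226 kN

E43XX → F_EXX = 430 MPa.
Effective throat (given) t_e = 3 mm.
A_we = 3 × 390 = 1170 mm².
F_nw = 0.6 F_EXX = 258 MPa.
φR_n = 0.75 × 258 × 1170 × 10⁻³ = 226.4 kN.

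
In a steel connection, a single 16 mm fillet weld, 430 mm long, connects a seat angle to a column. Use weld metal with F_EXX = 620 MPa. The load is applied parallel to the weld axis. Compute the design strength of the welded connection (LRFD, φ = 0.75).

φR_n ≈ 1360 kN

Effective throat t_e = 0.707 × 16 = 11.31 mm.
Total length L = 430 mm; A_we = 11.31 × 430 = 4864 mm².
F_nw = 0.6 F_EXX = 0.6 × 620 = 372 MPa.
φR_n = 0.75 × 372 × 4864 × 10⁻³ = 1357 kN.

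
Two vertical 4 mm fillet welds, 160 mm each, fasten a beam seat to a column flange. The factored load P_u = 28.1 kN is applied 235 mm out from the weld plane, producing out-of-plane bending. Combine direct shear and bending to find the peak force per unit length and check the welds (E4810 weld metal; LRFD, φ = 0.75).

f_max ≈ 779 N/mm; NOT adequate

E48XX → F_EXX = 480 MPa.
L_w = 2 × 160 = 320 mm; section modulus (unit throat) S = 2 × L²/6 = 8533 mm².
Direct shear f_v = P/L_w = 28.1×10³/320 = 87.81 N/mm.
Moment M = P × e = 28.1×10³ × 235 = 6603500 N·mm; bending f_b = M/S = 773.8 N/mm.
f_max = √(f_v² + f_b²) = √(87.81² + 773.8²) = 778.8 N/mm.
φr_n = 0.75 × 0.6 × 480 × (0.707 × 4) = 610.8 N/mm → NOT adequate.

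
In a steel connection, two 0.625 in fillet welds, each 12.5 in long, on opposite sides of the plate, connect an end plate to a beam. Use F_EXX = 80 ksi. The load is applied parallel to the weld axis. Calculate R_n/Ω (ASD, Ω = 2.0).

R_n/Ω ≈ 265 kip

Effective throat t_e = 0.707 × 0.625 = 0.4419 in.
Total length L = 25 in; A_we = 0.4419 × 25 = 11.05 in².
F_nw = 0.6 F_EXX = 0.6 × 80 = 48 ksi.
R_n = 48 × 11.05 = 530.2 kip; R_n/Ω = 530.2/2.0 = 265.1 kip.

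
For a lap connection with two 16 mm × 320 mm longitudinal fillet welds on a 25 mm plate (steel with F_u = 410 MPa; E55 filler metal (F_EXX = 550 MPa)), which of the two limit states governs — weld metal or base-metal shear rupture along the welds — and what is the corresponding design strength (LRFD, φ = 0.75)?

t_e = 0.707 × 16 = 11.31 mm; L = 640 mm.
Weld metal: φR_n = 0.75 × 0.6 × 550 × 11.31 × 640 × 10⁻³ = 1792 kN.
Base metal (shear rupture): φR_n = 0.75 × 0.6 × 410 × 25 × 640 × 10⁻³ = 2952 kN.
Governing: weld metal.

φR_n ≈ 1790 kN (weld metal governs)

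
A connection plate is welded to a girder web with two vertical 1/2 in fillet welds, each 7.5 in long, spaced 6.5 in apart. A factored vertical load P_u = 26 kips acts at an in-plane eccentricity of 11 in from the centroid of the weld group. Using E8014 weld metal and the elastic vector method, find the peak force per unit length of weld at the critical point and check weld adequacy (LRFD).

E80XX → F_EXX = 80 ksi.
Total weld length L_w = 15 in. Treat welds as unit-width lines.
Polar moment about centroid: J = 2[d³/12 + d(b/2)²] = 2[7.5³/12 + 7.5×3.25²] = 228.8 in³.
Direct shear f_v = P/L_w = 26 / 15 = 1.733 kip/in (vertical).
Torsion M = P·e = 26 × 11 = 286 kip·in.
Critical point at (x, y) = (3.25, 3.75) from centroid. f_tx = M·y/J = 4.689 kip/in; f_ty = M·x/J = 4.063 kip/in.
Resultant f_max = √[f_tx² + (f_v + f_ty)²] = √[4.689² + (1.733 + 4.063)²] = 7.455 kip/in.
Capacity per unit length: φr_n = 0.75 × 0.6 × 80 × (0.707 × 0.5) = 12.73 kip/in.
7.455 ≤ 12.73 → adequate.

f_max ≈ 7.46 kip/in; adequate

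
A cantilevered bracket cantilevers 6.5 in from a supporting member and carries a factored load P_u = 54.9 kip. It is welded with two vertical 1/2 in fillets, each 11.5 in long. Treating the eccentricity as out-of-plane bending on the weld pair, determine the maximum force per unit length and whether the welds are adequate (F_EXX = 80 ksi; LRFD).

L_w = 2 × 11.5 = 23 in; section modulus (unit throat) S = 2 × L²/6 = 44.08 in².
Direct shear f_v = P/L_w = 54.9/23 = 2.387 kip/in.
Moment M = P × e = 54.9 × 6.5 = 356.85 kip·in; bending f_b = M/S = 8.095 kip/in.
f_max = √(f_v² + f_b²) = √(2.387² + 8.095²) = 8.439 kip/in.
φr_n = 0.75 × 0.6 × 80 × (0.707 × 0.5) = 12.73 kip/in → adequate.

f_max ≈ 8.44 kip/in; adequate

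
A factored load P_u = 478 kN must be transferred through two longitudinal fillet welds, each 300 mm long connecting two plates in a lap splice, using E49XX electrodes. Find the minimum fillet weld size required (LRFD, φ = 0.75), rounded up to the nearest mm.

E49XX → F_EXX = 490 MPa.
Total weld length L = 600 mm.
Required throat t_e = P_u / (φ × 0.6 F_EXX × L) = 478 / (0.75 × 0.6 × 490 × 600 × 10⁻³) = 3.613 mm.
Required leg w = t_e / 0.707 = 5.11 mm → use 6 mm.

w = 6 mm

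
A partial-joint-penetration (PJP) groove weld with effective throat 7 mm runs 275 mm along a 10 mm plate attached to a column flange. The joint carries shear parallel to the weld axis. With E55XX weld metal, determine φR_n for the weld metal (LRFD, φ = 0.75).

E55XX → F_EXX = 550 MPa.
Effective throat (given) t_e = 7 mm.
A_we = 7 × 275 = 1925 mm².
F_nw = 0.6 F_EXX = 330 MPa.
φR_n = 0.75 × 330 × 1925 × 10⁻³ = 476.4 kN.

φR_n ≈ 476 kN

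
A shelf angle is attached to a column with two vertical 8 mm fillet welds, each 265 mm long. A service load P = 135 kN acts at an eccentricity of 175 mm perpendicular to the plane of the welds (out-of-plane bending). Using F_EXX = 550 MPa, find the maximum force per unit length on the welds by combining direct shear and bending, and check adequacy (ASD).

f_max ≈ 1040 N/mm; NOT adequate

L_w = 2 × 265 = 530 mm; section modulus (unit throat) S = 2 × L²/6 = 23410 mm².
Direct shear f_v = P/L_w = 135×10³/530 = 254.7 N/mm.
Moment M = P × e = 135×10³ × 175 = 23625000 N·mm; bending f_b = M/S = 1009 N/mm.
f_max = √(f_v² + f_b²) = √(254.7² + 1009²) = 1041 N/mm.
r_n/Ω = (1/2.0) × 0.6 × 550 × (0.707 × 8) = 933.2 N/mm → NOT adequate.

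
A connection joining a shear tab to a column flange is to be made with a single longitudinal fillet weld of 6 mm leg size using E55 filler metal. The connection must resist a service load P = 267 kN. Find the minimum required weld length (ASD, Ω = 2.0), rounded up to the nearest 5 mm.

L = 385 mm

E55XX → F_EXX = 550 MPa.
Throat t_e = 0.707 × 6 = 4.242 mm.
r_n/Ω = (0.6 × 550 × 4.242) / 2.0 = 699.9 N/mm = 0.6999 kN/mm.
L_req = P / (r_n/Ω) = 267 / 0.6999 = 381.5 mm total.
Round up → use L = 385 mm.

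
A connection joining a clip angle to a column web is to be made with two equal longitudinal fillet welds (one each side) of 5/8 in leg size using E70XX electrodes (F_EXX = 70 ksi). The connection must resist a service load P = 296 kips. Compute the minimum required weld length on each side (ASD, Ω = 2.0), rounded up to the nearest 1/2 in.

L = 16 in on each side

Throat t_e = 0.707 × 0.625 = 0.4419 in.
r_n/Ω = (0.6 × 70 × 0.4419) / 2.0 = 9.279 kip/in.
L_req = P / (r_n/Ω) = 296 / 9.279 = 31.9 in total.
Per side: 31.9 / 2 = 15.95 in.
Round up → use L = 16 in on each side.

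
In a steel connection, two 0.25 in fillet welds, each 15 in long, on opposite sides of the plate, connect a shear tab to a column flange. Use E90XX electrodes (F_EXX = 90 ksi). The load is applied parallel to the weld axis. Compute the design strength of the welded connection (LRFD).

φR_n ≈ 215 kips

Effective throat t_e = 0.707 × 0.25 = 0.1767 in.
Total length L = 30 in; A_we = 0.1767 × 30 = 5.302 in².
F_nw = 0.6 F_EXX = 0.6 × 90 = 54 ksi.
φR_n = 0.75 × 54 × 5.302 = 214.8 kips.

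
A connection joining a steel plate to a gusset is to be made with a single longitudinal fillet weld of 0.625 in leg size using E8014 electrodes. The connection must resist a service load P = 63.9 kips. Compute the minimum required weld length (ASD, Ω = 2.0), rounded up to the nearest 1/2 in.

L = 6.5 in

E80XX → F_EXX = 80 ksi.
Throat t_e = 0.707 × 0.625 = 0.4419 in.
r_n/Ω = (0.6 × 80 × 0.4419) / 2.0 = 10.6 kip/in.
L_req = P / (r_n/Ω) = 63.9 / 10.6 = 6.025 in total.
Round up → use L = 6.5 in.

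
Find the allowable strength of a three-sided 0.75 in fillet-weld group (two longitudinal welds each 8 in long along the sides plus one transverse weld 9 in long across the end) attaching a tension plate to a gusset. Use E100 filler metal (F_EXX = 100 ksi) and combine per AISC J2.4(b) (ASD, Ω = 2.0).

R_n/Ω ≈ 431 kips

t_e = 0.707 × 0.75 = 0.5302 in.
R_nwl = 0.6 × 100 × 0.5302 × 16 = 509 kips (longitudinal, 2 welds).
R_nwt = 0.6 × 100 × 0.5302 × 9 = 286.3 kips (transverse, base value).
(i) R_nwl + R_nwt = 795.4 kips; (ii) 0.85 R_nwl + 1.5 R_nwt = 862.2 kips.
R_n = max = 862.2 kips [governs: (ii)]; R_n/Ω = 431.1 kips.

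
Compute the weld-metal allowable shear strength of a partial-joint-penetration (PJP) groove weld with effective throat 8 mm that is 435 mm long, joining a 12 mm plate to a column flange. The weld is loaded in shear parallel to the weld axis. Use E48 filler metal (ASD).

R_n/Ω ≈ 501 kN

E48XX → F_EXX = 480 MPa.
Effective throat (given) t_e = 8 mm.
A_we = 8 × 435 = 3480 mm².
F_nw = 0.6 F_EXX = 288 MPa.
R_n/Ω = (288 × 3480) / 2.0 × 10⁻³ = 501.1 kN.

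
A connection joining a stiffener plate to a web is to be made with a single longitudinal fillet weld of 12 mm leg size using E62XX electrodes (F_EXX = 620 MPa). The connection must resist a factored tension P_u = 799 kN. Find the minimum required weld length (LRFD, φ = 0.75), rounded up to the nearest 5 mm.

Throat t_e = 0.707 × 12 = 8.484 mm.
φr_n = 0.75 × 0.6 × 620 × 8.484 × 10⁻³ = 2.367 kN/mm.
L_req = P_u / φr_n = 799 / 2.367 = 337.6 mm total.
Round up → use L = 340 mm.

L = 340 mm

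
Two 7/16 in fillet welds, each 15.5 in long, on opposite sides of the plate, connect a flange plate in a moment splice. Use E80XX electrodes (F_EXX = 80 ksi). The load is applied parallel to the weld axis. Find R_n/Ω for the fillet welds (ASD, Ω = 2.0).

R_n/Ω ≈ 230 kip

Effective throat t_e = 0.707 × 0.4375 = 0.3093 in.
Total length L = 31 in; A_we = 0.3093 × 31 = 9.589 in².
F_nw = 0.6 F_EXX = 0.6 × 80 = 48 ksi.
R_n = 48 × 9.589 = 460.3 kip; R_n/Ω = 460.3/2.0 = 230.1 kip.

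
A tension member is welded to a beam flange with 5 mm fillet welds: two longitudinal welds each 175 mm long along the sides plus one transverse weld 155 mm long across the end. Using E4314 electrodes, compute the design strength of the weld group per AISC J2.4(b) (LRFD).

φR_n ≈ 363 kN

E43XX → F_EXX = 430 MPa.
t_e = 0.707 × 5 = 3.535 mm.
R_nwl = 0.6 × 430 × 3.535 × 350 × 10⁻³ = 319.2 kN (longitudinal, 2 welds).
R_nwt = 0.6 × 430 × 3.535 × 155 × 10⁻³ = 141.4 kN (transverse, base value).
(i) R_nwl + R_nwt = 460.6 kN; (ii) 0.85 R_nwl + 1.5 R_nwt = 483.4 kN.
R_n = max = 483.4 kN [governs: (ii)]; φR_n = 362.5 kN.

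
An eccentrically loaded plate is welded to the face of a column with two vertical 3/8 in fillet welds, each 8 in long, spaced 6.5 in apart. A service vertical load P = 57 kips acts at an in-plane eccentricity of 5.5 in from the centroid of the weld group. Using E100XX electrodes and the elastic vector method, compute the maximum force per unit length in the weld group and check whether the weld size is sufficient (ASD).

E100XX → F_EXX = 100 ksi.
Total weld length L_w = 16 in. Treat welds as unit-width lines.
Polar moment about centroid: J = 2[d³/12 + d(b/2)²] = 2[8³/12 + 8×3.25²] = 254.3 in³.
Direct shear f_v = P/L_w = 57 / 16 = 3.562 kip/in (vertical).
Torsion M = P·e = 57 × 5.5 = 313.5 kip·in.
Critical point at (x, y) = (3.25, 4) from centroid. f_tx = M·y/J = 4.931 kip/in; f_ty = M·x/J = 4.006 kip/in.
Resultant f_max = √[f_tx² + (f_v + f_ty)²] = √[4.931² + (3.562 + 4.006)²] = 9.033 kip/in.
Capacity per unit length: r_n/Ω = (1/2.0) × 0.6 × 100 × (0.707 × 0.375) = 7.954 kip/in.
9.033 > 7.954 → NOT adequate.

f_max ≈ 9.03 kip/in; NOT adequate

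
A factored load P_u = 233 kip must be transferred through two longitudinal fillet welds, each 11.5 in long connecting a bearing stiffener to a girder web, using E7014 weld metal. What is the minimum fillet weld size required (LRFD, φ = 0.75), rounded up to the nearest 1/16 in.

E70XX → F_EXX = 70 ksi.
Total weld length L = 23 in.
Required throat t_e = P_u / (φ × 0.6 F_EXX × L) = 233 / (0.75 × 0.6 × 70 × 23) = 0.3216 in.
Required leg w = t_e / 0.707 = 0.4549 in → use 1/2 in.

w = 1/2 in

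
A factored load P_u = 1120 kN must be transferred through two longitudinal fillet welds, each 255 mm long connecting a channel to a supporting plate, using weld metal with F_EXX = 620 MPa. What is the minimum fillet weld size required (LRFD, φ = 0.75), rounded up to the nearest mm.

w = 12 mm

Total weld length L = 510 mm.
Required throat t_e = P_u / (φ × 0.6 F_EXX × L) = 1120 / (0.75 × 0.6 × 620 × 510 × 10⁻³) = 7.871 mm.
Required leg w = t_e / 0.707 = 11.13 mm → use 12 mm.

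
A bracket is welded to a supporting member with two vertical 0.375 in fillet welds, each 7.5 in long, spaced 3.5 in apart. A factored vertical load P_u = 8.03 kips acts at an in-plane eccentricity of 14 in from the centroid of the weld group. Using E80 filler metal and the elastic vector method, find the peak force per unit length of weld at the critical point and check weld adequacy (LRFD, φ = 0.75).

E80XX → F_EXX = 80 ksi.
Total weld length L_w = 15 in. Treat welds as unit-width lines.
Polar moment about centroid: J = 2[d³/12 + d(b/2)²] = 2[7.5³/12 + 7.5×1.75²] = 116.2 in³.
Direct shear f_v = P/L_w = 8.03 / 15 = 0.5353 kip/in (vertical).
Torsion M = P·e = 8.03 × 14 = 112.42 kip·in.
Critical point at (x, y) = (1.75, 3.75) from centroid. f_tx = M·y/J = 3.626 kip/in; f_ty = M·x/J = 1.692 kip/in.
Resultant f_max = √[f_tx² + (f_v + f_ty)²] = √[3.626² + (0.5353 + 1.692)²] = 4.256 kip/in.
Capacity per unit length: φr_n = 0.75 × 0.6 × 80 × (0.707 × 0.375) = 9.544 kip/in.
4.256 ≤ 9.544 → adequate.

f_max ≈ 4.26 kip/in; adequate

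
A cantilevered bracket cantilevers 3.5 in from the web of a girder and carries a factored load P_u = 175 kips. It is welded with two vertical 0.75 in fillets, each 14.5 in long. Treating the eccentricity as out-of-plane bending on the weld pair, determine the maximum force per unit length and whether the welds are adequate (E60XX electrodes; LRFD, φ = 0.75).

E60XX → F_EXX = 60 ksi.
L_w = 2 × 14.5 = 29 in; section modulus (unit throat) S = 2 × L²/6 = 70.08 in².
Direct shear f_v = P/L_w = 175/29 = 6.034 kip/in.
Moment M = P × e = 175 × 3.5 = 612.5 kip·in; bending f_b = M/S = 8.74 kip/in.
f_max = √(f_v² + f_b²) = √(6.034² + 8.74²) = 10.62 kip/in.
φr_n = 0.75 × 0.6 × 60 × (0.707 × 0.75) = 14.32 kip/in → adequate.

f_max ≈ 10.6 kip/in; adequate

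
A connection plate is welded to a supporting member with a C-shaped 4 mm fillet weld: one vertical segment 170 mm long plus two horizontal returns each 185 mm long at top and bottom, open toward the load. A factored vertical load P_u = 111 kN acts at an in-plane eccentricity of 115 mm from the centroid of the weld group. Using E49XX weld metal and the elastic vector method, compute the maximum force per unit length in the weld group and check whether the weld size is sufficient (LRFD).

f_max ≈ 550 N/mm; adequate

E49XX → F_EXX = 490 MPa.
Total weld length L_w = 540 mm. Treat welds as unit-width lines.
Centroid: x̄ = 2×185×92.5 / 540 = 63.38 mm from the vertical weld.
Polar moment about centroid: J = I_x + I_y = [170³/12 + 2×185×85²] + [170×63.38² + 2(185³/12 + 185×29.12²)] = 5135000 mm³.
Direct shear f_v = P/L_w = 111×10³ / 540 = 205.6 N/mm (vertical).
Torsion M = P·e = 111×10³ × 115 = 12765000 N·mm.
Critical point at (x, y) = (121.6, 85) from centroid. f_tx = M·y/J = 211.3 N/mm; f_ty = M·x/J = 302.4 N/mm.
Resultant f_max = √[f_tx² + (f_v + f_ty)²] = √[211.3² + (205.6 + 302.4)²] = 550.1 N/mm.
Capacity per unit length: φr_n = 0.75 × 0.6 × 490 × (0.707 × 4) = 623.6 N/mm.
550.1 ≤ 623.6 → adequate.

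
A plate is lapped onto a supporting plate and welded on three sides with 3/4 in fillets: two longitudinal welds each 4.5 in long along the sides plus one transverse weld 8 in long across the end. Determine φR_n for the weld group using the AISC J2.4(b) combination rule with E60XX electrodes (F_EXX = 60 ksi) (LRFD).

t_e = 0.707 × 0.75 = 0.5302 in.
R_nwl = 0.6 × 60 × 0.5302 × 9 = 171.8 kip (longitudinal, 2 welds).
R_nwt = 0.6 × 60 × 0.5302 × 8 = 152.7 kip (transverse, base value).
(i) R_nwl + R_nwt = 324.5 kip; (ii) 0.85 R_nwl + 1.5 R_nwt = 375.1 kip.
R_n = max = 375.1 kip [governs: (ii)]; φR_n = 281.3 kip.

φR_n ≈ 281 kip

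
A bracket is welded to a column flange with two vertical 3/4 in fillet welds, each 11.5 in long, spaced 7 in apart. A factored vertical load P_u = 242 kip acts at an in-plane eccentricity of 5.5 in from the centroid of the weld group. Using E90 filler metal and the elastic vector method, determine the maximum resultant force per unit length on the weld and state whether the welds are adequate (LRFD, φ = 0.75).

E90XX → F_EXX = 90 ksi.
Total weld length L_w = 23 in. Treat welds as unit-width lines.
Polar moment about centroid: J = 2[d³/12 + d(b/2)²] = 2[11.5³/12 + 11.5×3.5²] = 535.2 in³.
Direct shear f_v = P/L_w = 242 / 23 = 10.52 kip/in (vertical).
Torsion M = P·e = 242 × 5.5 = 1331 kip·in.
Critical point at (x, y) = (3.5, 5.75) from centroid. f_tx = M·y/J = 14.3 kip/in; f_ty = M·x/J = 8.704 kip/in.
Resultant f_max = √[f_tx² + (f_v + f_ty)²] = √[14.3² + (10.52 + 8.704)²] = 23.96 kip/in.
Capacity per unit length: φr_n = 0.75 × 0.6 × 90 × (0.707 × 0.75) = 21.48 kip/in.
23.96 > 21.48 → NOT adequate.

f_max ≈ 24 kip/in; NOT adequate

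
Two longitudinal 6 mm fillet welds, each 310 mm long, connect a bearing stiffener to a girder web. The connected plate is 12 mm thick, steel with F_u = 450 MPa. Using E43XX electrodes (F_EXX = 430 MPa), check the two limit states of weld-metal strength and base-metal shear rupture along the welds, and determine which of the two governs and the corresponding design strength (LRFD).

φR_n ≈ 509 kN (weld metal governs)

t_e = 0.707 × 6 = 4.242 mm; L = 620 mm.
Weld metal: φR_n = 0.75 × 0.6 × 430 × 4.242 × 620 × 10⁻³ = 508.9 kN.
Base metal (shear rupture): φR_n = 0.75 × 0.6 × 450 × 12 × 620 × 10⁻³ = 1507 kN.
Governing: weld metal.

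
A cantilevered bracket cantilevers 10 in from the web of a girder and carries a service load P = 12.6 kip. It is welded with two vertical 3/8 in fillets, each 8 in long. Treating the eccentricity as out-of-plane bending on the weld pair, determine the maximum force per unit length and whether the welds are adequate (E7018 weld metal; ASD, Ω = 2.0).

E70XX → F_EXX = 70 ksi.
L_w = 2 × 8 = 16 in; section modulus (unit throat) S = 2 × L²/6 = 21.33 in².
Direct shear f_v = P/L_w = 12.6/16 = 0.7875 kip/in.
Moment M = P × e = 12.6 × 10 = 126 kip·in; bending f_b = M/S = 5.906 kip/in.
f_max = √(f_v² + f_b²) = √(0.7875² + 5.906²) = 5.959 kip/in.
r_n/Ω = (1/2.0) × 0.6 × 70 × (0.707 × 0.375) = 5.568 kip/in → NOT adequate.

f_max ≈ 5.96 kip/in; NOT adequate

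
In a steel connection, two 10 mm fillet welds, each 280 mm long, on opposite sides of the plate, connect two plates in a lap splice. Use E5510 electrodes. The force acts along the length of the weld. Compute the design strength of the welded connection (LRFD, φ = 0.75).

φR_n ≈ 980 kN

E55XX → F_EXX = 550 MPa.
Effective throat t_e = 0.707 × 10 = 7.07 mm.
Total length L = 560 mm; A_we = 7.07 × 560 = 3959 mm².
F_nw = 0.6 F_EXX = 0.6 × 550 = 330 MPa.
φR_n = 0.75 × 330 × 3959 × 10⁻³ = 979.9 kN.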